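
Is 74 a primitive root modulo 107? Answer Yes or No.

Yes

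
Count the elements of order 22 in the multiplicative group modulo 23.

10

φ(23) = 23 − 1 = 22 = 2 · 11.
(Z/23Z)^× is cyclic (|G| = 22); a cyclic group of order m has exactly φ(d) elements of each order d | m, and none otherwise.
22 = 2 · 11 divides 22, and φ(22) = 10.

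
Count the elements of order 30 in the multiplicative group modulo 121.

φ(121) = φ(11^2) = 11·(11−1) = 110 = 2 · 5 · 11.
(Z/121Z)^× is cyclic (|G| = 110); a cyclic group of order m has exactly φ(d) elements of each order d | m, and none otherwise.
30 does not divide 110, so no element of (Z/121Z)^× has order 30.

0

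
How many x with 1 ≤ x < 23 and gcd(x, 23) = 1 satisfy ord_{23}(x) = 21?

0

φ(23) = 23 − 1 = 22 = 2 · 11.
(Z/23Z)^× is cyclic (|G| = 22); a cyclic group of order m has exactly φ(d) elements of each order d | m, and none otherwise.
Since 21 ∤ 22, the count is 0.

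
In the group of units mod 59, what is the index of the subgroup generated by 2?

ord(2) | φ(59) = 59 − 1 = 58 = 2 · 29.
Divisors of 58: 1, 2, 29, 58.
Compute 2^d (mod 59) for the divisors d until we hit 1:
2^1 ≡ 2 (mod 59)
2^2 ≡ 4 (mod 59)
2^29 ≡ 58 (mod 59)
2^58 ≡ 1 (mod 59) ✓
The order of 2 is 58, so the subgroup it generates has 58 elements.
Index = |(Z/59Z)^×| / |⟨2⟩| = 58 / 58 = 1.

1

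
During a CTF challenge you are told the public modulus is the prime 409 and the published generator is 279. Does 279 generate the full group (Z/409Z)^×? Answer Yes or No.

Yes

φ(409) = 409 − 1 = 408 = 2^3 · 3 · 17.
An element g generates (Z/409Z)^× iff g^(408/q) ≢ 1 (mod 409) for each prime q ∈ {2, 3, 17}.
279^204 ≡ 408 (mod 409)  [q = 2: ≢ 1 ✓]
279^136 ≡ 355 (mod 409)  [q = 3: ≢ 1 ✓]
279^24 ≡ 25 (mod 409)  [q = 17: ≢ 1 ✓]
Every test exponent gives a nontrivial residue, hence 279 generates the full group.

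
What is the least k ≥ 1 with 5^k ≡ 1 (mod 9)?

6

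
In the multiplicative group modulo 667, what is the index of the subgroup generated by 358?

2

By Lagrange's theorem, ord_667(358) divides φ(667) = φ(23·29) = (23−1)·(29−1) = 22·28 = 616 = 2^3 · 7 · 11.
Divisors of 616: 1, 2, 4, 7, 8, 11, 14, 22, 28, 44, 56, 77, 88, 154, 308, 616.
Evaluate successive powers at the divisors of 616:
358^1 ≡ 358 (mod 667)
358^2 ≡ 100 (mod 667)
358^4 ≡ 662 (mod 667)
358^7 ≡ 423 (mod 667)
358^8 ≡ 25 (mod 667)
358^11 ≡ 553 (mod 667)
358^14 ≡ 173 (mod 667)
358^22 ≡ 323 (mod 667)
358^28 ≡ 581 (mod 667)
358^44 ≡ 277 (mod 667)
358^56 ≡ 59 (mod 667)
358^77 ≡ 70 (mod 667)
358^88 ≡ 24 (mod 667)
358^154 ≡ 231 (mod 667)
358^308 ≡ 1 (mod 667) ✓
Thus |⟨358⟩| = ord(358) = 308.
Index = |(Z/667Z)^×| / |⟨358⟩| = 616 / 308 = 2.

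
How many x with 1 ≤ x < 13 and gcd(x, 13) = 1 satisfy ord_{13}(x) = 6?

φ(13) = 13 − 1 = 12 = 2^2 · 3.
In a cyclic group of order 12, there are φ(d) elements of order d for each divisor d of 12, and zero for non-divisors.
6 = 2 · 3 divides 12, and φ(6) = 2.

2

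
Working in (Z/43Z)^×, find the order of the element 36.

3

The order of 36 must divide φ(43) = 43 − 1 = 42 = 2 · 3 · 7.
Divisors of 42: 1, 2, 3, 6, 7, 14, 21, 42.
Check 36^d mod 43 for each divisor in increasing order:
36^1 ≡ 36 (mod 43)
36^2 ≡ 6 (mod 43)
36^3 ≡ 1 (mod 43) ✓
Therefore the multiplicative order of 36 modulo 43 is 3.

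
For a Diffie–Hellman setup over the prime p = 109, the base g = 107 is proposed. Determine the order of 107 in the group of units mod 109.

ord(107) | φ(109) = 109 − 1 = 108 = 2^2 · 3^3.
Divisors of 108: 1, 2, 3, 4, 6, 9, 12, 18, 27, 36, 54, 108.
Check 107^d mod 109 for each divisor in increasing order:
107^1 ≡ 107
107^2 ≡ 4
107^3 ≡ 101
107^4 ≡ 16
107^6 ≡ 64
107^9 ≡ 33
107^12 ≡ 63
107^18 ≡ 108
107^27 ≡ 76
107^36 ≡ 1
So ord_109(107) = 36.

36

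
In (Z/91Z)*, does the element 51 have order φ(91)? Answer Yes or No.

No

91 = 7 · 13 is a product of two distinct odd primes, so (Z/91Z)^× ≅ (Z/7Z)^× × (Z/13Z)^× is not cyclic.
No primitive root modulo 91 exists; in particular 51 is not one.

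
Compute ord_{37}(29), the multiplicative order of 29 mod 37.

12

Since 29 ∈ (Z/37Z)^×, its order divides φ(37) = 37 − 1 = 36 = 2^2 · 3^2.
Divisors of 36: 1, 2, 3, 4, 6, 9, 12, 18, 36.
Test each divisor d:
29^1 ≡ 29 (mod 37)
29^2 ≡ 27 (mod 37)
29^3 ≡ 6 (mod 37)
29^4 ≡ 26 (mod 37)
29^6 ≡ 36 (mod 37)
29^9 ≡ 31 (mod 37)
29^12 ≡ 1 (mod 37) ✓
Therefore the multiplicative order of 29 modulo 37 is 12.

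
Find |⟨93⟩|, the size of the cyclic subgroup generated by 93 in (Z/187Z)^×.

The order of 93 must divide φ(187) = φ(11·17) = (11−1)·(17−1) = 10·16 = 160 = 2^5 · 5.
Divisors of 160: 1, 2, 4, 5, 8, 10, 16, 20, 32, 40, 80, 160.
Check 93^d mod 187 for each divisor in increasing order:
93^1 ≡ 93 (mod 187)
93^2 ≡ 47 (mod 187)
93^4 ≡ 152 (mod 187)
93^5 ≡ 111 (mod 187)
93^8 ≡ 103 (mod 187)
93^10 ≡ 166 (mod 187)
93^16 ≡ 137 (mod 187)
93^20 ≡ 67 (mod 187)
93^32 ≡ 69 (mod 187)
93^40 ≡ 1 (mod 187) ✓
Therefore the multiplicative order of 93 modulo 187 is 40.

40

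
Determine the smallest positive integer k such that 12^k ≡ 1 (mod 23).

Since 12 ∈ (Z/23Z)^×, its order divides φ(23) = 23 − 1 = 22 = 2 · 11.
Divisors of 22: 1, 2, 11, 22.
Compute 12^d (mod 23) for the divisors d until we hit 1:
12^1 ≡ 12 (mod 23)
12^2 ≡ 6 (mod 23)
12^11 ≡ 1 (mod 23) ✓
So ord_23(12) = 11.

11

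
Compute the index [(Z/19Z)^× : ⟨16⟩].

2

Since 16 ∈ (Z/19Z)^×, its order divides φ(19) = 19 − 1 = 18 = 2 · 3^2.
Divisors of 18: 1, 2, 3, 6, 9, 18.
Check 16^d mod 19 for each divisor in increasing order:
16^1 ≡ 16
16^2 ≡ 9
16^3 ≡ 11
16^6 ≡ 7
16^9 ≡ 1
Thus |⟨16⟩| = ord(16) = 9.
The index is φ(19) / ord(16) = 18 / 9 = 2.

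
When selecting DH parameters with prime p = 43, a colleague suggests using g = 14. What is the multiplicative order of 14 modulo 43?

By Lagrange's theorem, ord_43(14) divides φ(43) = 43 − 1 = 42 = 2 · 3 · 7.
Divisors of 42: 1, 2, 3, 6, 7, 14, 21, 42.
Check 14^d mod 43 for each divisor in increasing order:
14^1 ≡ 14
14^2 ≡ 24
14^3 ≡ 35
14^6 ≡ 21
14^7 ≡ 36
14^14 ≡ 6
14^21 ≡ 1
The smallest such exponent is 21, so the order of 14 is 21.

21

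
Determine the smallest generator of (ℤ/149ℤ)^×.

2

φ(149) = 149 − 1 = 148 = 2^2 · 37.
g is a primitive root iff g^(148/q) ≢ 1 (mod 149) for each prime q ∈ {2, 37}.
g = 2: 2^74 ≡ 148; 2^4 ≡ 16 — none is 1, so 2 is a primitive root.
The smallest primitive root modulo 149 is 2.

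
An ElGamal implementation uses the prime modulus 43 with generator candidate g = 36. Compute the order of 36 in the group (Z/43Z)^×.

3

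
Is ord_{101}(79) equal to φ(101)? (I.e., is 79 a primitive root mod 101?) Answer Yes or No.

No

φ(101) = 101 − 1 = 100 = 2^2 · 5^2.
Test 79^(100/q) mod 101 for each prime factor q of 100:
79^50 ≡ 1 (mod 101)  [q = 2: ≡ 1 ✗]
79^20 ≡ 84 (mod 101)  [q = 5: ≢ 1 ✓]
Since 79^50 ≡ 1, the order of 79 divides 50 < 100, so 79 is not a primitive root.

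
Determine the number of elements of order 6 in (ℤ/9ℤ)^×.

φ(9) = φ(3^2) = 3·(3−1) = 6 = 2 · 3.
In a cyclic group of order 6, there are φ(d) elements of order d for each divisor d of 6, and zero for non-divisors.
6 = 2 · 3 divides 6, and φ(6) = 2.

2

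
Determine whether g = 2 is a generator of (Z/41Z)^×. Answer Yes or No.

φ(41) = 41 − 1 = 40 = 2^3 · 5.
2 is a primitive root mod 41 iff 2^(φ(41)/q) ≢ 1 for every prime q | φ(41), i.e. q ∈ {2, 5}.
2^20 ≡ 1 (mod 41)  [q = 2: ≡ 1 ✗]
2^8 ≡ 10 (mod 41)  [q = 5: ≢ 1 ✓]
Since 2^20 ≡ 1, the order of 2 divides 20 < 40, so 2 is not a primitive root.

No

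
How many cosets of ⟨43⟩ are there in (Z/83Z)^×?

1

The order of 43 must divide φ(83) = 83 − 1 = 82 = 2 · 41.
Divisors of 82: 1, 2, 41, 82.
Compute 43^d (mod 83) for the divisors d until we hit 1:
43^1 ≡ 43
43^2 ≡ 23
43^41 ≡ 82
43^82 ≡ 1
Thus |⟨43⟩| = ord(43) = 82.
[(Z/83Z)^× : ⟨43⟩] = 82/82 = 1.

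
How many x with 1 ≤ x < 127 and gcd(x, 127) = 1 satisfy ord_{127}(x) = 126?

φ(127) = 127 − 1 = 126 = 2 · 3^2 · 7.
In a cyclic group of order 126, there are φ(d) elements of order d for each divisor d of 126, and zero for non-divisors.
126 = 2 · 3^2 · 7 divides 126, and φ(126) = 36.

36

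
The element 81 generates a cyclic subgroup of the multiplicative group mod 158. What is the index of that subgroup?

2

The order of 81 must divide φ(158) = φ(2)·φ(79) = 1·78 = 78 = 2 · 3 · 13.
Divisors of 78: 1, 2, 3, 6, 13, 26, 39, 78.
Compute 81^d (mod 158) for the divisors d until we hit 1:
81^1 ≡ 81 (mod 158)
81^2 ≡ 83 (mod 158)
81^3 ≡ 87 (mod 158)
81^6 ≡ 143 (mod 158)
81^13 ≡ 55 (mod 158)
81^26 ≡ 23 (mod 158)
81^39 ≡ 1 (mod 158) ✓
The order of 81 is 39, so the subgroup it generates has 39 elements.
[(Z/158Z)^× : ⟨81⟩] = 78/39 = 2.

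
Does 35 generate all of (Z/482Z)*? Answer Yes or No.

φ(482) = φ(2)·φ(241) = 1·240 = 240 = 2^4 · 3 · 5.
An element g generates (Z/482Z)^× iff g^(240/q) ≢ 1 (mod 482) for each prime q ∈ {2, 3, 5}.
35^120 ≡ 481 (mod 482)  [q = 2: ≢ 1 ✓]
35^80 ≡ 15 (mod 482)  [q = 3: ≢ 1 ✓]
35^48 ≡ 339 (mod 482)  [q = 5: ≢ 1 ✓]
None equal 1, so ord_482(35) = 240: 35 is a primitive root.

Yes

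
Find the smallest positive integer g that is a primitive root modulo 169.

2

φ(169) = φ(13^2) = 13·(13−1) = 156 = 2^2 · 3 · 13.
Test candidates g = 2, 3, … against the prime factors q ∈ {2, 3, 13} of φ(169): g is a generator iff g^(156/q) ≢ 1 for every such q.
g = 2: 2^78 ≡ 168; 2^52 ≡ 146; 2^12 ≡ 40 — none is 1, so 2 is a primitive root.
Hence the least primitive root of 169 is 2.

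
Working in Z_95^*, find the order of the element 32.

36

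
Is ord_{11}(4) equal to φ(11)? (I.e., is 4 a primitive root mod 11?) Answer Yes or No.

No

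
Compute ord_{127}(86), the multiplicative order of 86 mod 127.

126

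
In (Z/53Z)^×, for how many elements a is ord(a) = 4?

2

φ(53) = 53 − 1 = 52 = 2^2 · 13.
In a cyclic group of order 52, there are φ(d) elements of order d for each divisor d of 52, and zero for non-divisors.
4 = 2^2 divides 52, and φ(4) = 2.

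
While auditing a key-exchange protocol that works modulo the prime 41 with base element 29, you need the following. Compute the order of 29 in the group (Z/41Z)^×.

Since 29 ∈ (Z/41Z)^×, its order divides φ(41) = 41 − 1 = 40 = 2^3 · 5.
Divisors of 40: 1, 2, 4, 5, 8, 10, 20, 40.
Test each divisor d:
29^1 ≡ 29
29^2 ≡ 21
29^4 ≡ 31
29^5 ≡ 38
29^8 ≡ 18
29^10 ≡ 9
29^20 ≡ 40
29^40 ≡ 1
Hence ord(29) = 40.

40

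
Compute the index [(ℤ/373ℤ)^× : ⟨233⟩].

Since 233 ∈ (Z/373Z)^×, its order divides φ(373) = 373 − 1 = 372 = 2^2 · 3 · 31.
Divisors of 372: 1, 2, 3, 4, 6, 12, 31, 62, 93, 124, 186, 372.
Evaluate successive powers at the divisors of 372:
233^1 ≡ 233
233^2 ≡ 204
233^3 ≡ 161
233^4 ≡ 213
233^6 ≡ 184
233^12 ≡ 286
233^31 ≡ 104
233^62 ≡ 372
233^93 ≡ 269
233^124 ≡ 1
Thus |⟨233⟩| = ord(233) = 124.
Index = |(Z/373Z)^×| / |⟨233⟩| = 372 / 124 = 3.

3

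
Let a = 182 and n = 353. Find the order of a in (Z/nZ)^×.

44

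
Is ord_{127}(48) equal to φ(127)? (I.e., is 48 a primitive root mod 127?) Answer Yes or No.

Yes

φ(127) = 127 − 1 = 126 = 2 · 3^2 · 7.
An element g generates (Z/127Z)^× iff g^(126/q) ≢ 1 (mod 127) for each prime q ∈ {2, 3, 7}.
48^63 ≡ 126 (mod 127)  [q = 2: ≢ 1 ✓]
48^42 ≡ 107 (mod 127)  [q = 3: ≢ 1 ✓]
48^18 ≡ 16 (mod 127)  [q = 7: ≢ 1 ✓]
Every test exponent gives a nontrivial residue, hence 48 generates the full group.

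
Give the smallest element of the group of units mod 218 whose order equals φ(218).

11

φ(218) = φ(2)·φ(109) = 1·108 = 108 = 2^2 · 3^3.
Test candidates g = 2, 3, … against the prime factors q ∈ {2, 3} of φ(218): g is a generator iff g^(108/q) ≢ 1 for every such q.
g = 2: gcd(2, 218) = 2 > 1, not a unit — skip.
g = 3: 3^54 ≡ 1 — hits 1, so not a primitive root.
g = 4: gcd(4, 218) = 2 > 1, not a unit — skip.
g = 5: 5^54 ≡ 1 — hits 1, so not a primitive root.
g = 6: gcd(6, 218) = 2 > 1, not a unit — skip.
g = 7: 7^54 ≡ 1 — hits 1, so not a primitive root.
g = 8: gcd(8, 218) = 2 > 1, not a unit — skip.
g = 9: 9^54 ≡ 1 — hits 1, so not a primitive root.
g = 10: gcd(10, 218) = 2 > 1, not a unit — skip.
g = 11: 11^54 ≡ 217; 11^36 ≡ 45 — none is 1, so 11 is a primitive root.
So 11 is the smallest generator of (Z/218Z)^×.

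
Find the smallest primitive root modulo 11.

φ(11) = 11 − 1 = 10 = 2 · 5.
Test candidates g = 2, 3, … against the prime factors q ∈ {2, 5} of φ(11): g is a generator iff g^(10/q) ≢ 1 for every such q.
g = 2: 2^5 ≡ 10; 2^2 ≡ 4 — none is 1, so 2 is a primitive root.
So 2 is the smallest generator of (Z/11Z)^×.

2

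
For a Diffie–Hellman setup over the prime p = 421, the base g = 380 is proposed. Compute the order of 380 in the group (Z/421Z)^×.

420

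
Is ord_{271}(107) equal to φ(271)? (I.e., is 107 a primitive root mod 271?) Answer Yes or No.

Yes

φ(271) = 271 − 1 = 270 = 2 · 3^3 · 5.
107 is a primitive root mod 271 iff 107^(φ(271)/q) ≢ 1 for every prime q | φ(271), i.e. q ∈ {2, 3, 5}.
107^135 ≡ 270 (mod 271)  [q = 2: ≢ 1 ✓]
107^90 ≡ 28 (mod 271)  [q = 3: ≢ 1 ✓]
107^54 ≡ 100 (mod 271)  [q = 5: ≢ 1 ✓]
Every test exponent gives a nontrivial residue, hence 107 generates the full group.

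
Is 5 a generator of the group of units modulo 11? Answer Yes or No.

No

φ(11) = 11 − 1 = 10 = 2 · 5.
5 is a primitive root mod 11 iff 5^(φ(11)/q) ≢ 1 for every prime q | φ(11), i.e. q ∈ {2, 5}.
5^5 ≡ 1 (mod 11)  [q = 2: ≡ 1 ✗]
5^2 ≡ 3 (mod 11)  [q = 5: ≢ 1 ✓]
5^5 ≡ 1 shows ord(5) | 5, strictly less than φ(11); not a primitive root.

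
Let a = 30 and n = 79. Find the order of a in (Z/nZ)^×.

Since 30 ∈ (Z/79Z)^×, its order divides φ(79) = 79 − 1 = 78 = 2 · 3 · 13.
Divisors of 78: 1, 2, 3, 6, 13, 26, 39, 78.
Check 30^d mod 79 for each divisor in increasing order:
30^1 ≡ 30
30^2 ≡ 31
30^3 ≡ 61
30^6 ≡ 8
30^13 ≡ 24
30^26 ≡ 23
30^39 ≡ 78
30^78 ≡ 1
The smallest such exponent is 78, so the order of 30 is 78.

78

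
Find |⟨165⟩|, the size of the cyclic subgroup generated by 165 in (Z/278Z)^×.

138

ord(165) | φ(278) = φ(2)·φ(139) = 1·138 = 138 = 2 · 3 · 23.
Divisors of 138: 1, 2, 3, 6, 23, 46, 69, 138.
Compute 165^d (mod 278) for the divisors d until we hit 1:
165^1 ≡ 165 (mod 278)
165^2 ≡ 259 (mod 278)
165^3 ≡ 201 (mod 278)
165^6 ≡ 91 (mod 278)
165^23 ≡ 43 (mod 278)
165^46 ≡ 181 (mod 278)
165^69 ≡ 277 (mod 278)
165^138 ≡ 1 (mod 278) ✓
So ord_278(165) = 138.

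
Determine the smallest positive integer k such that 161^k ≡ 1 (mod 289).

ord(161) | φ(289) = φ(17^2) = 17·(17−1) = 272 = 2^4 · 17.
Divisors of 272: 1, 2, 4, 8, 16, 17, 34, 68, 136, 272.
Compute 161^d (mod 289) for the divisors d until we hit 1:
161^1 ≡ 161 (mod 289)
161^2 ≡ 200 (mod 289)
161^4 ≡ 118 (mod 289)
161^8 ≡ 52 (mod 289)
161^16 ≡ 103 (mod 289)
161^17 ≡ 110 (mod 289)
161^34 ≡ 251 (mod 289)
161^68 ≡ 288 (mod 289)
161^136 ≡ 1 (mod 289) ✓
Therefore the multiplicative order of 161 modulo 289 is 136.

136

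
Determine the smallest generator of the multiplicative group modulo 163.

2

φ(163) = 163 − 1 = 162 = 2 · 3^4.
g is a primitive root iff g^(162/q) ≢ 1 (mod 163) for each prime q ∈ {2, 3}.
g = 2: 2^81 ≡ 162; 2^54 ≡ 104 — none is 1, so 2 is a primitive root.
Hence the least primitive root of 163 is 2.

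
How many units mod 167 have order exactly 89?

0

φ(167) = 167 − 1 = 166 = 2 · 83.
In a cyclic group of order 166, there are φ(d) elements of order d for each divisor d of 166, and zero for non-divisors.
Here 166 is not a multiple of 89, so there are no elements of order 89.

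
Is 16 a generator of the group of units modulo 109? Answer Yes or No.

No

φ(109) = 109 − 1 = 108 = 2^2 · 3^3.
16 is a primitive root mod 109 iff 16^(φ(109)/q) ≢ 1 for every prime q | φ(109), i.e. q ∈ {2, 3}.
16^54 ≡ 1 (mod 109)  [q = 2: ≡ 1 ✗]
16^36 ≡ 1 (mod 109)  [q = 3: ≡ 1 ✗]
The check at q = 2 fails, so 16 generates a proper subgroup.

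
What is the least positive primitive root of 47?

5

φ(47) = 47 − 1 = 46 = 2 · 23.
Test candidates g = 2, 3, … against the prime factors q ∈ {2, 23} of φ(47): g is a generator iff g^(46/q) ≢ 1 for every such q.
g = 2: 2^23 ≡ 1 — hits 1, so not a primitive root.
g = 3: 3^23 ≡ 1 — hits 1, so not a primitive root.
g = 4: 4^23 ≡ 1 — hits 1, so not a primitive root.
g = 5: 5^23 ≡ 46; 5^2 ≡ 25 — none is 1, so 5 is a primitive root.
So 5 is the smallest generator of (Z/47Z)^×.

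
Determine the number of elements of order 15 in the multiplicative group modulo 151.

φ(151) = 151 − 1 = 150 = 2 · 3 · 5^2.
Since (Z/151Z)^× is cyclic of order 150, the number of elements of order d is φ(d) when d | 150 and 0 otherwise.
15 = 3 · 5 divides 150, and φ(15) = 8.

8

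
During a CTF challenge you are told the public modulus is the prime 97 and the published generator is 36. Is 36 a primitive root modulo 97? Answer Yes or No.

φ(97) = 97 − 1 = 96 = 2^5 · 3.
It suffices to check that the order of 36 is not a proper divisor of 96: compute 36^(96/q) for q ∈ {2, 3}.
36^48 ≡ 1 (mod 97)  [q = 2: ≡ 1 ✗]
36^32 ≡ 35 (mod 97)  [q = 3: ≢ 1 ✓]
Since 36^48 ≡ 1, the order of 36 divides 48 < 96, so 36 is not a primitive root.

No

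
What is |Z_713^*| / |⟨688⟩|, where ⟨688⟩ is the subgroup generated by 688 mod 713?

10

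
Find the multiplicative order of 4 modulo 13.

By Lagrange's theorem, ord_13(4) divides φ(13) = 13 − 1 = 12 = 2^2 · 3.
Divisors of 12: 1, 2, 3, 4, 6, 12.
Compute 4^d (mod 13) for the divisors d until we hit 1:
4^1 ≡ 4 (mod 13)
4^2 ≡ 3 (mod 13)
4^3 ≡ 12 (mod 13)
4^4 ≡ 9 (mod 13)
4^6 ≡ 1 (mod 13) ✓
Hence ord(4) = 6.

6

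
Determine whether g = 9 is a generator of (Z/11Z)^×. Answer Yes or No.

No

φ(11) = 11 − 1 = 10 = 2 · 5.
9 is a primitive root mod 11 iff 9^(φ(11)/q) ≢ 1 for every prime q | φ(11), i.e. q ∈ {2, 5}.
9^5 ≡ 1 (mod 11)  [q = 2: ≡ 1 ✗]
9^2 ≡ 4 (mod 11)  [q = 5: ≢ 1 ✓]
The check at q = 2 fails, so 9 generates a proper subgroup.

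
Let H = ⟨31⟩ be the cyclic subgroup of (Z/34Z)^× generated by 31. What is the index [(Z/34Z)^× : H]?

1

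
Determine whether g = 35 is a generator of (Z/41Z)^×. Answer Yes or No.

φ(41) = 41 − 1 = 40 = 2^3 · 5.
It suffices to check that the order of 35 is not a proper divisor of 40: compute 35^(40/q) for q ∈ {2, 5}.
35^20 ≡ 40 (mod 41)  [q = 2: ≢ 1 ✓]
35^8 ≡ 10 (mod 41)  [q = 5: ≢ 1 ✓]
Every test exponent gives a nontrivial residue, hence 35 generates the full group.

Yes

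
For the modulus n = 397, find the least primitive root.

φ(397) = 397 − 1 = 396 = 2^2 · 3^2 · 11.
g is a primitive root iff g^(396/q) ≢ 1 (mod 397) for each prime q ∈ {2, 3, 11}.
g = 2: 2^198 ≡ 396; 2^132 ≡ 1 — hits 1, so not a primitive root.
g = 3: 3^198 ≡ 1 — hits 1, so not a primitive root.
g = 4: 4^198 ≡ 1 — hits 1, so not a primitive root.
g = 5: 5^198 ≡ 396; 5^132 ≡ 362; 5^36 ≡ 290 — none is 1, so 5 is a primitive root.
So 5 is the smallest generator of (Z/397Z)^×.

5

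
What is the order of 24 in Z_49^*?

42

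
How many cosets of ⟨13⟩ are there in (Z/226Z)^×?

2

Since 13 ∈ (Z/226Z)^×, its order divides φ(226) = φ(2)·φ(113) = 1·112 = 112 = 2^4 · 7.
Divisors of 112: 1, 2, 4, 7, 8, 14, 16, 28, 56, 112.
Test each divisor d:
13^1 ≡ 13 (mod 226)
13^2 ≡ 169 (mod 226)
13^4 ≡ 85 (mod 226)
13^7 ≡ 69 (mod 226)
13^8 ≡ 219 (mod 226)
13^14 ≡ 15 (mod 226)
13^16 ≡ 49 (mod 226)
13^28 ≡ 225 (mod 226)
13^56 ≡ 1 (mod 226) ✓
So ord_226(13) = 56, hence |⟨13⟩| = 56.
Index = |(Z/226Z)^×| / |⟨13⟩| = 112 / 56 = 2.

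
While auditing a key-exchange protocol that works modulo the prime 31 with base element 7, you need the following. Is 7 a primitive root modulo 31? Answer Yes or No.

No

φ(31) = 31 − 1 = 30 = 2 · 3 · 5.
An element g generates (Z/31Z)^× iff g^(30/q) ≢ 1 (mod 31) for each prime q ∈ {2, 3, 5}.
7^15 ≡ 1 (mod 31)  [q = 2: ≡ 1 ✗]
7^10 ≡ 25 (mod 31)  [q = 3: ≢ 1 ✓]
7^6 ≡ 4 (mod 31)  [q = 5: ≢ 1 ✓]
The check at q = 2 fails, so 7 generates a proper subgroup.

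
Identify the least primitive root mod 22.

7

φ(22) = φ(2)·φ(11) = 1·10 = 10 = 2 · 5.
Test candidates g = 2, 3, … against the prime factors q ∈ {2, 5} of φ(22): g is a generator iff g^(10/q) ≢ 1 for every such q.
g = 2: gcd(2, 22) = 2 > 1, not a unit — skip.
g = 3: 3^5 ≡ 1 — hits 1, so not a primitive root.
g = 4: gcd(4, 22) = 2 > 1, not a unit — skip.
g = 5: 5^5 ≡ 1 — hits 1, so not a primitive root.
g = 6: gcd(6, 22) = 2 > 1, not a unit — skip.
g = 7: 7^5 ≡ 21; 7^2 ≡ 5 — none is 1, so 7 is a primitive root.
So 7 is the smallest generator of (Z/22Z)^×.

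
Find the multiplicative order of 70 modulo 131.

10

Since 70 ∈ (Z/131Z)^×, its order divides φ(131) = 131 − 1 = 130 = 2 · 5 · 13.
Divisors of 130: 1, 2, 5, 10, 13, 26, 65, 130.
Test each divisor d:
70^1 ≡ 70 (mod 131)
70^2 ≡ 53 (mod 131)
70^5 ≡ 130 (mod 131)
70^10 ≡ 1 (mod 131) ✓
So ord_131(70) = 10.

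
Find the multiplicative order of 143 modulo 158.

13

By Lagrange's theorem, ord_158(143) divides φ(158) = φ(2)·φ(79) = 1·78 = 78 = 2 · 3 · 13.
Divisors of 78: 1, 2, 3, 6, 13, 26, 39, 78.
Test each divisor d:
143^1 ≡ 143 (mod 158)
143^2 ≡ 67 (mod 158)
143^3 ≡ 101 (mod 158)
143^6 ≡ 89 (mod 158)
143^13 ≡ 1 (mod 158) ✓
Hence ord(143) = 13.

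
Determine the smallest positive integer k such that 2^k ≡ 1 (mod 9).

6

ord(2) | φ(9) = φ(3^2) = 3·(3−1) = 6 = 2 · 3.
Divisors of 6: 1, 2, 3, 6.
Evaluate successive powers at the divisors of 6:
2^1 ≡ 2
2^2 ≡ 4
2^3 ≡ 8
2^6 ≡ 1
The smallest such exponent is 6, so the order of 2 is 6.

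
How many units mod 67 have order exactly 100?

0

φ(67) = 67 − 1 = 66 = 2 · 3 · 11.
Since (Z/67Z)^× is cyclic of order 66, the number of elements of order d is φ(d) when d | 66 and 0 otherwise.
Since 100 ∤ 66, the count is 0.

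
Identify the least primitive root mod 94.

5

φ(94) = φ(2)·φ(47) = 1·46 = 46 = 2 · 23.
Test candidates g = 2, 3, … against the prime factors q ∈ {2, 23} of φ(94): g is a generator iff g^(46/q) ≢ 1 for every such q.
g = 2: gcd(2, 94) = 2 > 1, not a unit — skip.
g = 3: 3^23 ≡ 1 — hits 1, so not a primitive root.
g = 4: gcd(4, 94) = 2 > 1, not a unit — skip.
g = 5: 5^23 ≡ 93; 5^2 ≡ 25 — none is 1, so 5 is a primitive root.
The smallest primitive root modulo 94 is 5.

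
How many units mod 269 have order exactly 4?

2

φ(269) = 269 − 1 = 268 = 2^2 · 67.
Since (Z/269Z)^× is cyclic of order 268, the number of elements of order d is φ(d) when d | 268 and 0 otherwise.
4 = 2^2 divides 268, and φ(4) = 2.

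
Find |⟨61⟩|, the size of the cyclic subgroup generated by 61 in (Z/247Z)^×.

9

The order of 61 must divide φ(247) = φ(13·19) = (13−1)·(19−1) = 12·18 = 216 = 2^3 · 3^3.
Divisors of 216: 1, 2, 3, 4, 6, 8, 9, 12, 18, 24, 27, 36, 54, 72, 108, 216.
Evaluate successive powers at the divisors of 216:
61^1 ≡ 61 (mod 247)
61^2 ≡ 16 (mod 247)
61^3 ≡ 235 (mod 247)
61^4 ≡ 9 (mod 247)
61^6 ≡ 144 (mod 247)
61^8 ≡ 81 (mod 247)
61^9 ≡ 1 (mod 247) ✓
So ord_247(61) = 9.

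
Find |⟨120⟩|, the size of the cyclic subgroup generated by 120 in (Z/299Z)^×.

Since 120 ∈ (Z/299Z)^×, its order divides φ(299) = φ(13·23) = (13−1)·(23−1) = 12·22 = 264 = 2^3 · 3 · 11.
Divisors of 264: 1, 2, 3, 4, 6, 8, 11, 12, 22, 24, 33, 44, 66, 88, 132, 264.
Evaluate successive powers at the divisors of 264:
120^1 ≡ 120
120^2 ≡ 48
120^3 ≡ 79
120^4 ≡ 211
120^6 ≡ 261
120^8 ≡ 269
120^11 ≡ 22
120^12 ≡ 248
120^22 ≡ 185
120^24 ≡ 209
120^33 ≡ 183
120^44 ≡ 139
120^66 ≡ 1
The smallest such exponent is 66, so the order of 120 is 66.

66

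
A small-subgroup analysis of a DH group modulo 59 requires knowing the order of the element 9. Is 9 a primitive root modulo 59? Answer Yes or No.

No

φ(59) = 59 − 1 = 58 = 2 · 29.
9 is a primitive root mod 59 iff 9^(φ(59)/q) ≢ 1 for every prime q | φ(59), i.e. q ∈ {2, 29}.
9^29 ≡ 1 (mod 59)  [q = 2: ≡ 1 ✗]
9^2 ≡ 22 (mod 59)  [q = 29: ≢ 1 ✓]
The check at q = 2 fails, so 9 generates a proper subgroup.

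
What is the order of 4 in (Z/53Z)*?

26

ord(4) | φ(53) = 53 − 1 = 52 = 2^2 · 13.
Divisors of 52: 1, 2, 4, 13, 26, 52.
Check 4^d mod 53 for each divisor in increasing order:
4^1 ≡ 4
4^2 ≡ 16
4^4 ≡ 44
4^13 ≡ 52
4^26 ≡ 1
Hence ord(4) = 26.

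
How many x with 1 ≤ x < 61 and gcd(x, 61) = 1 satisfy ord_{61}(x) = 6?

φ(61) = 61 − 1 = 60 = 2^2 · 3 · 5.
Since (Z/61Z)^× is cyclic of order 60, the number of elements of order d is φ(d) when d | 60 and 0 otherwise.
6 = 2 · 3 divides 60, and φ(6) = 2.

2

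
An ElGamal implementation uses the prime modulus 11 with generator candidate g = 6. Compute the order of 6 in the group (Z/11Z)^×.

10

By Lagrange's theorem, ord_11(6) divides φ(11) = 11 − 1 = 10 = 2 · 5.
Divisors of 10: 1, 2, 5, 10.
Check 6^d mod 11 for each divisor in increasing order:
6^1 ≡ 6 (mod 11)
6^2 ≡ 3 (mod 11)
6^5 ≡ 10 (mod 11)
6^10 ≡ 1 (mod 11) ✓
So ord_11(6) = 10.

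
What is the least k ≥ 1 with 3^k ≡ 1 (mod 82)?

Since 3 ∈ (Z/82Z)^×, its order divides φ(82) = φ(2)·φ(41) = 1·40 = 40 = 2^3 · 5.
Divisors of 40: 1, 2, 4, 5, 8, 10, 20, 40.
Check 3^d mod 82 for each divisor in increasing order:
3^1 ≡ 3 (mod 82)
3^2 ≡ 9 (mod 82)
3^4 ≡ 81 (mod 82)
3^5 ≡ 79 (mod 82)
3^8 ≡ 1 (mod 82) ✓
Hence ord(3) = 8.

8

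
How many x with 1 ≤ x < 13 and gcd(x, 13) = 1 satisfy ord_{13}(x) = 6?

2

φ(13) = 13 − 1 = 12 = 2^2 · 3.
Since (Z/13Z)^× is cyclic of order 12, the number of elements of order d is φ(d) when d | 12 and 0 otherwise.
6 = 2 · 3 divides 12, and φ(6) = 2.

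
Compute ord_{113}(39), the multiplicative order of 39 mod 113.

112

The order of 39 must divide φ(113) = 113 − 1 = 112 = 2^4 · 7.
Divisors of 112: 1, 2, 4, 7, 8, 14, 16, 28, 56, 112.
Test each divisor d:
39^1 ≡ 39 (mod 113)
39^2 ≡ 52 (mod 113)
39^4 ≡ 105 (mod 113)
39^7 ≡ 48 (mod 113)
39^8 ≡ 64 (mod 113)
39^14 ≡ 44 (mod 113)
39^16 ≡ 28 (mod 113)
39^28 ≡ 15 (mod 113)
39^56 ≡ 112 (mod 113)
39^112 ≡ 1 (mod 113) ✓
Hence ord(39) = 112.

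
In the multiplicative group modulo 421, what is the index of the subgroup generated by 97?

By Lagrange's theorem, ord_421(97) divides φ(421) = 421 − 1 = 420 = 2^2 · 3 · 5 · 7.
Divisors of 420: 1, 2, 3, 4, 5, 6, 7, 10, 12, 14, 15, 20, 21, 28, 30, 35, 42, 60, 70, 84, 105, 140, 210, 420.
Check 97^d mod 421 for each divisor in increasing order:
97^1 ≡ 97 (mod 421)
97^2 ≡ 147 (mod 421)
97^3 ≡ 366 (mod 421)
97^4 ≡ 138 (mod 421)
97^5 ≡ 335 (mod 421)
97^6 ≡ 78 (mod 421)
97^7 ≡ 409 (mod 421)
97^10 ≡ 239 (mod 421)
97^12 ≡ 190 (mod 421)
97^14 ≡ 144 (mod 421)
97^15 ≡ 75 (mod 421)
97^20 ≡ 286 (mod 421)
97^21 ≡ 377 (mod 421)
97^28 ≡ 107 (mod 421)
97^30 ≡ 152 (mod 421)
97^35 ≡ 400 (mod 421)
97^42 ≡ 252 (mod 421)
97^60 ≡ 370 (mod 421)
97^70 ≡ 20 (mod 421)
97^84 ≡ 354 (mod 421)
97^105 ≡ 1 (mod 421) ✓
Thus |⟨97⟩| = ord(97) = 105.
[(Z/421Z)^× : ⟨97⟩] = 420/105 = 4.

4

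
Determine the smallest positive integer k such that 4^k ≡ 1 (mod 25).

10

ord(4) | φ(25) = φ(5^2) = 5·(5−1) = 20 = 2^2 · 5.
Divisors of 20: 1, 2, 4, 5, 10, 20.
Compute 4^d (mod 25) for the divisors d until we hit 1:
4^1 ≡ 4 (mod 25)
4^2 ≡ 16 (mod 25)
4^4 ≡ 6 (mod 25)
4^5 ≡ 24 (mod 25)
4^10 ≡ 1 (mod 25) ✓
Hence ord(4) = 10.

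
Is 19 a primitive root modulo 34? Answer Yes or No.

No

φ(34) = φ(2)·φ(17) = 1·16 = 16 = 2^4.
19 is a primitive root mod 34 iff 19^(φ(34)/q) ≢ 1 for every prime q | φ(34), i.e. q ∈ {2}.
19^8 ≡ 1 (mod 34)  [q = 2: ≡ 1 ✗]
Since 19^8 ≡ 1, the order of 19 divides 8 < 16, so 19 is not a primitive root.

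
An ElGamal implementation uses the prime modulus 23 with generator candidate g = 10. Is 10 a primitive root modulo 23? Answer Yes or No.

Yes

φ(23) = 23 − 1 = 22 = 2 · 11.
10 is a primitive root mod 23 iff 10^(φ(23)/q) ≢ 1 for every prime q | φ(23), i.e. q ∈ {2, 11}.
10^11 ≡ 22 (mod 23)  [q = 2: ≢ 1 ✓]
10^2 ≡ 8 (mod 23)  [q = 11: ≢ 1 ✓]
All checks pass, so 10 has order 22 and is a primitive root modulo 23.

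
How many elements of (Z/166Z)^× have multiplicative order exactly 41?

φ(166) = φ(2)·φ(83) = 1·82 = 82 = 2 · 41.
(Z/166Z)^× is cyclic (|G| = 82); a cyclic group of order m has exactly φ(d) elements of each order d | m, and none otherwise.
41 | 82, and φ(41) = 41 − 1 = 40.

40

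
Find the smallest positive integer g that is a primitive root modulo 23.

φ(23) = 23 − 1 = 22 = 2 · 11.
Test candidates g = 2, 3, … against the prime factors q ∈ {2, 11} of φ(23): g is a generator iff g^(22/q) ≢ 1 for every such q.
g = 2: 2^11 ≡ 1 — hits 1, so not a primitive root.
g = 3: 3^11 ≡ 1 — hits 1, so not a primitive root.
g = 4: 4^11 ≡ 1 — hits 1, so not a primitive root.
g = 5: 5^11 ≡ 22; 5^2 ≡ 2 — none is 1, so 5 is a primitive root.
Hence the least primitive root of 23 is 5.

5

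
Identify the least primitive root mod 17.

3

φ(17) = 17 − 1 = 16 = 2^4.
Test candidates g = 2, 3, … against the prime factors q ∈ {2} of φ(17): g is a generator iff g^(16/q) ≢ 1 for every such q.
g = 2: 2^8 ≡ 1 — hits 1, so not a primitive root.
g = 3: 3^8 ≡ 16 — none is 1, so 3 is a primitive root.
The smallest primitive root modulo 17 is 3.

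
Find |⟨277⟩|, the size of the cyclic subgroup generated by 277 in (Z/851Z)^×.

36

The order of 277 must divide φ(851) = φ(23·37) = (23−1)·(37−1) = 22·36 = 792 = 2^3 · 3^2 · 11.
Divisors of 792: 1, 2, 3, 4, 6, 8, 9, 11, 12, 18, 22, 24, 33, 36, 44, 66, 72, 88, 99, 132, 198, 264, 396, 792.
Compute 277^d (mod 851) for the divisors d until we hit 1:
277^1 ≡ 277
277^2 ≡ 139
277^3 ≡ 208
277^4 ≡ 599
277^6 ≡ 714
277^8 ≡ 530
277^9 ≡ 438
277^11 ≡ 461
277^12 ≡ 47
277^18 ≡ 369
277^22 ≡ 622
277^24 ≡ 507
277^33 ≡ 806
277^36 ≡ 1
The smallest such exponent is 36, so the order of 277 is 36.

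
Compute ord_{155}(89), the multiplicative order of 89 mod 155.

The order of 89 must divide φ(155) = φ(5·31) = (5−1)·(31−1) = 4·30 = 120 = 2^3 · 3 · 5.
Divisors of 120: 1, 2, 3, 4, 5, 6, 8, 10, 12, 15, 20, 24, 30, 40, 60, 120.
Evaluate successive powers at the divisors of 120:
89^1 ≡ 89 (mod 155)
89^2 ≡ 16 (mod 155)
89^3 ≡ 29 (mod 155)
89^4 ≡ 101 (mod 155)
89^5 ≡ 154 (mod 155)
89^6 ≡ 66 (mod 155)
89^8 ≡ 126 (mod 155)
89^10 ≡ 1 (mod 155) ✓
The smallest such exponent is 10, so the order of 89 is 10.

10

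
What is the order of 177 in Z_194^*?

96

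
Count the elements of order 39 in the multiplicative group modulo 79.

φ(79) = 79 − 1 = 78 = 2 · 3 · 13.
(Z/79Z)^× is cyclic (|G| = 78); a cyclic group of order m has exactly φ(d) elements of each order d | m, and none otherwise.
39 = 3 · 13 divides 78, and φ(39) = 24.

24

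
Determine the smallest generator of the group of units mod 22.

7

φ(22) = φ(2)·φ(11) = 1·10 = 10 = 2 · 5.
Test candidates g = 2, 3, … against the prime factors q ∈ {2, 5} of φ(22): g is a generator iff g^(10/q) ≢ 1 for every such q.
g = 2: gcd(2, 22) = 2 > 1, not a unit — skip.
g = 3: 3^5 ≡ 1 — hits 1, so not a primitive root.
g = 4: gcd(4, 22) = 2 > 1, not a unit — skip.
g = 5: 5^5 ≡ 1 — hits 1, so not a primitive root.
g = 6: gcd(6, 22) = 2 > 1, not a unit — skip.
g = 7: 7^5 ≡ 21; 7^2 ≡ 5 — none is 1, so 7 is a primitive root.
So 7 is the smallest generator of (Z/22Z)^×.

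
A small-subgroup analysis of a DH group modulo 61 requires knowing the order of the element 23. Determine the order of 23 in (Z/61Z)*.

By Lagrange's theorem, ord_61(23) divides φ(61) = 61 − 1 = 60 = 2^2 · 3 · 5.
Divisors of 60: 1, 2, 3, 4, 5, 6, 10, 12, 15, 20, 30, 60.
Compute 23^d (mod 61) for the divisors d until we hit 1:
23^1 ≡ 23 (mod 61)
23^2 ≡ 41 (mod 61)
23^3 ≡ 28 (mod 61)
23^4 ≡ 34 (mod 61)
23^5 ≡ 50 (mod 61)
23^6 ≡ 52 (mod 61)
23^10 ≡ 60 (mod 61)
23^12 ≡ 20 (mod 61)
23^15 ≡ 11 (mod 61)
23^20 ≡ 1 (mod 61) ✓
So ord_61(23) = 20.

20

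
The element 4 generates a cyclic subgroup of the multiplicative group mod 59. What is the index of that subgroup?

The order of 4 must divide φ(59) = 59 − 1 = 58 = 2 · 29.
Divisors of 58: 1, 2, 29, 58.
Check 4^d mod 59 for each divisor in increasing order:
4^1 ≡ 4
4^2 ≡ 16
4^29 ≡ 1
So ord_59(4) = 29, hence |⟨4⟩| = 29.
Index = |(Z/59Z)^×| / |⟨4⟩| = 58 / 29 = 2.

2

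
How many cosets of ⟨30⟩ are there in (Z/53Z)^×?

13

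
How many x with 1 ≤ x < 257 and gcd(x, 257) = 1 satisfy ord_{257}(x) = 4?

φ(257) = 257 − 1 = 256 = 2^8.
(Z/257Z)^× is cyclic (|G| = 256); a cyclic group of order m has exactly φ(d) elements of each order d | m, and none otherwise.
4 = 2^2 divides 256, and φ(4) = 2.

2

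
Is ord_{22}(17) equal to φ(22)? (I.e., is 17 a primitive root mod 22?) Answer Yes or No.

φ(22) = φ(2)·φ(11) = 1·10 = 10 = 2 · 5.
It suffices to check that the order of 17 is not a proper divisor of 10: compute 17^(10/q) for q ∈ {2, 5}.
17^5 ≡ 21 (mod 22)  [q = 2: ≢ 1 ✓]
17^2 ≡ 3 (mod 22)  [q = 5: ≢ 1 ✓]
All checks pass, so 17 has order 10 and is a primitive root modulo 22.

Yes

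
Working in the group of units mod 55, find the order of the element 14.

10

The order of 14 must divide φ(55) = φ(5·11) = (5−1)·(11−1) = 4·10 = 40 = 2^3 · 5.
Divisors of 40: 1, 2, 4, 5, 8, 10, 20, 40.
Check 14^d mod 55 for each divisor in increasing order:
14^1 ≡ 14
14^2 ≡ 31
14^4 ≡ 26
14^5 ≡ 34
14^8 ≡ 16
14^10 ≡ 1
So ord_55(14) = 10.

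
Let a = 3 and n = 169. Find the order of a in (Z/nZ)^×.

By Lagrange's theorem, ord_169(3) divides φ(169) = φ(13^2) = 13·(13−1) = 156 = 2^2 · 3 · 13.
Divisors of 156: 1, 2, 3, 4, 6, 12, 13, 26, 39, 52, 78, 156.
Check 3^d mod 169 for each divisor in increasing order:
3^1 ≡ 3
3^2 ≡ 9
3^3 ≡ 27
3^4 ≡ 81
3^6 ≡ 53
3^12 ≡ 105
3^13 ≡ 146
3^26 ≡ 22
3^39 ≡ 1
Therefore the multiplicative order of 3 modulo 169 is 39.

39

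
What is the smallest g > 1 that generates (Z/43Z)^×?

3

φ(43) = 43 − 1 = 42 = 2 · 3 · 7.
Test candidates g = 2, 3, … against the prime factors q ∈ {2, 3, 7} of φ(43): g is a generator iff g^(42/q) ≢ 1 for every such q.
g = 2: 2^21 ≡ 42; 2^14 ≡ 1 — hits 1, so not a primitive root.
g = 3: 3^21 ≡ 42; 3^14 ≡ 36; 3^6 ≡ 41 — none is 1, so 3 is a primitive root.
So 3 is the smallest generator of (Z/43Z)^×.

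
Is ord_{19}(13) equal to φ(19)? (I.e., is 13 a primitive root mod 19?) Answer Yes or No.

Yes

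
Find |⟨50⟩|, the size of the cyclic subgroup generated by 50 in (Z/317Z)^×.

316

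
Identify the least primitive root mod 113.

φ(113) = 113 − 1 = 112 = 2^4 · 7.
g is a primitive root iff g^(112/q) ≢ 1 (mod 113) for each prime q ∈ {2, 7}.
g = 2: 2^56 ≡ 1 — hits 1, so not a primitive root.
g = 3: 3^56 ≡ 112; 3^16 ≡ 49 — none is 1, so 3 is a primitive root.
The smallest primitive root modulo 113 is 3.

3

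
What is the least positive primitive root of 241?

7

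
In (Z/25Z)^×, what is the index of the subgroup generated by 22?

Since 22 ∈ (Z/25Z)^×, its order divides φ(25) = φ(5^2) = 5·(5−1) = 20 = 2^2 · 5.
Divisors of 20: 1, 2, 4, 5, 10, 20.
Compute 22^d (mod 25) for the divisors d until we hit 1:
22^1 ≡ 22
22^2 ≡ 9
22^4 ≡ 6
22^5 ≡ 7
22^10 ≡ 24
22^20 ≡ 1
So ord_25(22) = 20, hence |⟨22⟩| = 20.
The index is φ(25) / ord(22) = 20 / 20 = 1.

1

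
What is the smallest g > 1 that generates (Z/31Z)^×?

3

φ(31) = 31 − 1 = 30 = 2 · 3 · 5.
g is a primitive root iff g^(30/q) ≢ 1 (mod 31) for each prime q ∈ {2, 3, 5}.
g = 2: 2^15 ≡ 1 — hits 1, so not a primitive root.
g = 3: 3^15 ≡ 30; 3^10 ≡ 25; 3^6 ≡ 16 — none is 1, so 3 is a primitive root.
The smallest primitive root modulo 31 is 3.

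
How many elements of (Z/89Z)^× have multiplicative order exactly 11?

10

φ(89) = 89 − 1 = 88 = 2^3 · 11.
Since (Z/89Z)^× is cyclic of order 88, the number of elements of order d is φ(d) when d | 88 and 0 otherwise.
11 | 88, and φ(11) = 11 − 1 = 10.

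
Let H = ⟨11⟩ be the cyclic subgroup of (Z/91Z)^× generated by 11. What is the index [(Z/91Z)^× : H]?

ord(11) | φ(91) = φ(7·13) = (7−1)·(13−1) = 6·12 = 72 = 2^3 · 3^2.
Divisors of 72: 1, 2, 3, 4, 6, 8, 9, 12, 18, 24, 36, 72.
Test each divisor d:
11^1 ≡ 11 (mod 91)
11^2 ≡ 30 (mod 91)
11^3 ≡ 57 (mod 91)
11^4 ≡ 81 (mod 91)
11^6 ≡ 64 (mod 91)
11^8 ≡ 9 (mod 91)
11^9 ≡ 8 (mod 91)
11^12 ≡ 1 (mod 91) ✓
Thus |⟨11⟩| = ord(11) = 12.
The index is φ(91) / ord(11) = 72 / 12 = 6.

6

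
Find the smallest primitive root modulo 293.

2

φ(293) = 293 − 1 = 292 = 2^2 · 73.
Test candidates g = 2, 3, … against the prime factors q ∈ {2, 73} of φ(293): g is a generator iff g^(292/q) ≢ 1 for every such q.
g = 2: 2^146 ≡ 292; 2^4 ≡ 16 — none is 1, so 2 is a primitive root.
Hence the least primitive root of 293 is 2.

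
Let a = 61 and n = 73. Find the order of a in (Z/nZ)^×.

Since 61 ∈ (Z/73Z)^×, its order divides φ(73) = 73 − 1 = 72 = 2^3 · 3^2.
Divisors of 72: 1, 2, 3, 4, 6, 8, 9, 12, 18, 24, 36, 72.
Compute 61^d (mod 73) for the divisors d until we hit 1:
61^1 ≡ 61
61^2 ≡ 71
61^3 ≡ 24
61^4 ≡ 4
61^6 ≡ 65
61^8 ≡ 16
61^9 ≡ 27
61^12 ≡ 64
61^18 ≡ 72
61^24 ≡ 8
61^36 ≡ 1
So ord_73(61) = 36.

36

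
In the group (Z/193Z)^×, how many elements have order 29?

φ(193) = 193 − 1 = 192 = 2^6 · 3.
In a cyclic group of order 192, there are φ(d) elements of order d for each divisor d of 192, and zero for non-divisors.
Since 29 ∤ 192, the count is 0.

0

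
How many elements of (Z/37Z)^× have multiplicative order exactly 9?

φ(37) = 37 − 1 = 36 = 2^2 · 3^2.
Since (Z/37Z)^× is cyclic of order 36, the number of elements of order d is φ(d) when d | 36 and 0 otherwise.
9 = 3^2 divides 36, and φ(9) = 6.

6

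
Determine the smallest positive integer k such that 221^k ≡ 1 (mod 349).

348

The order of 221 must divide φ(349) = 349 − 1 = 348 = 2^2 · 3 · 29.
Divisors of 348: 1, 2, 3, 4, 6, 12, 29, 58, 87, 116, 174, 348.
Compute 221^d (mod 349) for the divisors d until we hit 1:
221^1 ≡ 221 (mod 349)
221^2 ≡ 330 (mod 349)
221^3 ≡ 338 (mod 349)
221^4 ≡ 12 (mod 349)
221^6 ≡ 121 (mod 349)
221^12 ≡ 332 (mod 349)
221^29 ≡ 24 (mod 349)
221^58 ≡ 227 (mod 349)
221^87 ≡ 213 (mod 349)
221^116 ≡ 226 (mod 349)
221^174 ≡ 348 (mod 349)
221^348 ≡ 1 (mod 349) ✓
Hence ord(221) = 348.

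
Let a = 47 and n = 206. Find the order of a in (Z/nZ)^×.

6

The order of 47 must divide φ(206) = φ(2)·φ(103) = 1·102 = 102 = 2 · 3 · 17.
Divisors of 102: 1, 2, 3, 6, 17, 34, 51, 102.
Evaluate successive powers at the divisors of 102:
47^1 ≡ 47 (mod 206)
47^2 ≡ 149 (mod 206)
47^3 ≡ 205 (mod 206)
47^6 ≡ 1 (mod 206) ✓
Hence ord(47) = 6.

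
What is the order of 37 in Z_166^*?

41

ord(37) | φ(166) = φ(2)·φ(83) = 1·82 = 82 = 2 · 41.
Divisors of 82: 1, 2, 41, 82.
Test each divisor d:
37^1 ≡ 37 (mod 166)
37^2 ≡ 41 (mod 166)
37^41 ≡ 1 (mod 166) ✓
Therefore the multiplicative order of 37 modulo 166 is 41.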